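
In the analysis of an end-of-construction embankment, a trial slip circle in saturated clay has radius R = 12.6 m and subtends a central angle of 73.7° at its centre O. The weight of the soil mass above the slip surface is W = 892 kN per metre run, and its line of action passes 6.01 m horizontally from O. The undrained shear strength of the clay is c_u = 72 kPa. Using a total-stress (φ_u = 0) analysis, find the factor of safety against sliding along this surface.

FS = 2.74

Taking moments about the centre O, the resisting moment is provided by the undrained shear strength acting along the arc:
Arc length L_a = R·θ = 12.6·(73.7°·π/180) = 12.6·1.2863 = 16.21 m
M_R = c_u·L_a·R = 72·16.21·12.6 = 14703.4 kN·m/m
M_D = W·d = 892·6.01 = 5360.9 kN·m/m
FS = M_R / M_D = 14703.4 / 5360.9 = 2.743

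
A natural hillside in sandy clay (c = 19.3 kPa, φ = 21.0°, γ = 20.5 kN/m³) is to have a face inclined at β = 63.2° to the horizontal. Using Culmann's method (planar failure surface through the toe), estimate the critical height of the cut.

H_c = 12.11 m

Culmann's analysis gives the critical failure plane at α_cr = (β + φ)/2 = (63.2 + 21.0)/2 = 42.1°, and the critical height
H_c = (4c/γ) · sinβ cosφ / [1 − cos(β − φ)]
    = (4·19.3/20.5) · sin63.2°·cos21.0° / [1 − cos(42.2°)]
    = 3.766 · 0.8926·0.9336 / [1 − 0.7408]
    = 3.766 · 0.8333 / 0.2592
    = 12.11 m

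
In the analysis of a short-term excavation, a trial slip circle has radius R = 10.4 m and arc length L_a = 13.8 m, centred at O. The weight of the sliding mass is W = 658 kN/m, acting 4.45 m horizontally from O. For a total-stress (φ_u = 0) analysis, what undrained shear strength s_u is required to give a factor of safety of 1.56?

s_u = 31.8 kPa

FS = s_u·L_a·R / (W·d), so s_u = FS·W·d / (L_a·R).
s_u = 1.56·658·4.45 / (13.80·10.4) = 4567.8 / 143.52 = 31.83 kPa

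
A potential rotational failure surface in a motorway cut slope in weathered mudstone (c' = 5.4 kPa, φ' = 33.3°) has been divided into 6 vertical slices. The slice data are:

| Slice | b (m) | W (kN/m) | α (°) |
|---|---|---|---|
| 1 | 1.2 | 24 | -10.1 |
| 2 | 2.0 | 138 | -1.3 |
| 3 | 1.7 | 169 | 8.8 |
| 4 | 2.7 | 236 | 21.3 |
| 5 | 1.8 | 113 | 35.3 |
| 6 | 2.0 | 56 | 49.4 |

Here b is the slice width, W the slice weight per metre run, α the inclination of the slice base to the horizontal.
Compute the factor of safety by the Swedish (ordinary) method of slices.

FS = 2.43

Ordinary method of slices: FS = Σ[c'·Δl_i + (W_i cosα_i)·tanφ'] / Σ W_i sinα_i, with Δl_i = b_i / cosα_i.
Slice 1: Δl = 1.2/cos(-10.1°) = 1.219 m; N'_1 = 24·cos(-10.1°) = 23.6; c'Δl = 6.58; W sinα = -4.2
Slice 2: Δl = 2.0/cos(-1.3°) = 2.001 m; N'_2 = 138·cos(-1.3°) = 138.0; c'Δl = 10.80; W sinα = -3.1
Slice 3: Δl = 1.7/cos8.8° = 1.720 m; N'_3 = 169·cos8.8° = 167.0; c'Δl = 9.29; W sinα = 25.9
Slice 4: Δl = 2.7/cos21.3° = 2.898 m; N'_4 = 236·cos21.3° = 219.9; c'Δl = 15.65; W sinα = 85.7
Slice 5: Δl = 1.8/cos35.3° = 2.206 m; N'_5 = 113·cos35.3° = 92.2; c'Δl = 11.91; W sinα = 65.3
Slice 6: Δl = 2.0/cos49.4° = 3.073 m; N'_6 = 56·cos49.4° = 36.4; c'Δl = 16.60; W sinα = 42.5
Σc'Δl = 70.8 kN/m; ΣN' = 677.1 kN/m; ΣW sinα = 212.1 kN/m
Resisting = 70.8 + 677.1·tan33.3° = 70.8 + 444.8 = 515.6 kN/m
FS = 515.6 / 212.1 = 2.432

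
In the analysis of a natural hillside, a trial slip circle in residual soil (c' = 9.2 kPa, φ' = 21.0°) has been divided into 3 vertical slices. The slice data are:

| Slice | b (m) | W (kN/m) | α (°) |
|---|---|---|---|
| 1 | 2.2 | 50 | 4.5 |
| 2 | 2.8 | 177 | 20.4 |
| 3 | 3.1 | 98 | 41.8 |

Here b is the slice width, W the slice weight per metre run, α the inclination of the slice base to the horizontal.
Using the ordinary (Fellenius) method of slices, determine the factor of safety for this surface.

FS = 1.50

Ordinary method of slices: FS = Σ[c'·Δl_i + (W_i cosα_i)·tanφ'] / Σ W_i sinα_i, with Δl_i = b_i / cosα_i.
Slice 1: Δl = 2.2/cos4.5° = 2.207 m; N'_1 = 50·cos4.5° = 49.8; c'Δl = 20.30; W sinα = 3.9
Slice 2: Δl = 2.8/cos20.4° = 2.987 m; N'_2 = 177·cos20.4° = 165.9; c'Δl = 27.48; W sinα = 61.7
Slice 3: Δl = 3.1/cos41.8° = 4.158 m; N'_3 = 98·cos41.8° = 73.1; c'Δl = 38.26; W sinα = 65.3
Σc'Δl = 86.0 kN/m; ΣN' = 288.8 kN/m; ΣW sinα = 130.9 kN/m
Resisting = 86.0 + 288.8·tan21.0° = 86.0 + 110.9 = 196.9 kN/m
FS = 196.9 / 130.9 = 1.504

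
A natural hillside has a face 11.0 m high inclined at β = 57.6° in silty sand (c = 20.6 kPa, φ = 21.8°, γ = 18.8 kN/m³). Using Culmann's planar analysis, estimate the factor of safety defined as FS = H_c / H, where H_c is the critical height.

H_c = (4c/γ) · sinβ cosφ / [1 − cos(β − φ)]
    = (4·20.6/18.8) · sin57.6°·cos21.8° / [1 − cos35.8°]
    = 4.383 · 0.7839 / 0.1889 = 18.19 m
FS = H_c / H = 18.19 / 11.0 = 1.653

FS = 1.65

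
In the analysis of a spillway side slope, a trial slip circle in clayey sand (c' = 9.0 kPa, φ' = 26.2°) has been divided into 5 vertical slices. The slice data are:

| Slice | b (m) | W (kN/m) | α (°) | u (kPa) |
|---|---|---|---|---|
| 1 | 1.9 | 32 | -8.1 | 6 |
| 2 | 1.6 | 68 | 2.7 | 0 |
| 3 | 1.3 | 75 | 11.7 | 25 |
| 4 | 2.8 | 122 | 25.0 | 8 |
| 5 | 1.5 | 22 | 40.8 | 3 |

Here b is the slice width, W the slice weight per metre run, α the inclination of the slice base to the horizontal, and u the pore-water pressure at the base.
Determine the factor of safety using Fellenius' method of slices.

FS = 2.50

Ordinary method of slices: FS = Σ[c'·Δl_i + (W_i cosα_i − u_i·Δl_i)·tanφ'] / Σ W_i sinα_i, with Δl_i = b_i / cosα_i.
Slice 1: Δl = 1.9/cos(-8.1°) = 1.919 m; N'_1 = 32·cos(-8.1°) − 6·1.919 = 20.2; c'Δl = 17.27; W sinα = -4.5
Slice 2: Δl = 1.6/cos2.7° = 1.602 m; N'_2 = 68·cos2.7° − 0·1.602 = 67.9; c'Δl = 14.42; W sinα = 3.2
Slice 3: Δl = 1.3/cos11.7° = 1.328 m; N'_3 = 75·cos11.7° − 25·1.328 = 40.3; c'Δl = 11.95; W sinα = 15.2
Slice 4: Δl = 2.8/cos25.0° = 3.089 m; N'_4 = 122·cos25.0° − 8·3.089 = 85.9; c'Δl = 27.81; W sinα = 51.6
Slice 5: Δl = 1.5/cos40.8° = 1.982 m; N'_5 = 22·cos40.8° − 3·1.982 = 10.7; c'Δl = 17.83; W sinα = 14.4
Σc'Δl = 89.3 kN/m; ΣN' = 224.9 kN/m; ΣW sinα = 79.8 kN/m
Resisting = 89.3 + 224.9·tan26.2° = 89.3 + 110.7 = 199.9 kN/m
FS = 199.9 / 79.8 = 2.504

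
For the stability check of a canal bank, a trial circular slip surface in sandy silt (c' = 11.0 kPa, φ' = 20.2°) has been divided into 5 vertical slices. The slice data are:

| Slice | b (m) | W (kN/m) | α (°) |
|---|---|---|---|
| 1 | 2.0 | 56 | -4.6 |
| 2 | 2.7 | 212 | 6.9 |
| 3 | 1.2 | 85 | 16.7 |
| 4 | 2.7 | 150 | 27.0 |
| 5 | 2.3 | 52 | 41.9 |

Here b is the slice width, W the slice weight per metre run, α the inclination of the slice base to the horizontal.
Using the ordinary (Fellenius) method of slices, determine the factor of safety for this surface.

FS = 2.19

Ordinary method of slices: FS = Σ[c'·Δl_i + (W_i cosα_i)·tanφ'] / Σ W_i sinα_i, with Δl_i = b_i / cosα_i.
Slice 1: Δl = 2.0/cos(-4.6°) = 2.006 m; N'_1 = 56·cos(-4.6°) = 55.8; c'Δl = 22.07; W sinα = -4.5
Slice 2: Δl = 2.7/cos6.9° = 2.720 m; N'_2 = 212·cos6.9° = 210.5; c'Δl = 29.92; W sinα = 25.5
Slice 3: Δl = 1.2/cos16.7° = 1.253 m; N'_3 = 85·cos16.7° = 81.4; c'Δl = 13.78; W sinα = 24.4
Slice 4: Δl = 2.7/cos27.0° = 3.030 m; N'_4 = 150·cos27.0° = 133.7; c'Δl = 33.33; W sinα = 68.1
Slice 5: Δl = 2.3/cos41.9° = 3.090 m; N'_5 = 52·cos41.9° = 38.7; c'Δl = 33.99; W sinα = 34.7
Σc'Δl = 133.1 kN/m; ΣN' = 520.1 kN/m; ΣW sinα = 148.2 kN/m
Resisting = 133.1 + 520.1·tan20.2° = 133.1 + 191.3 = 324.4 kN/m
FS = 324.4 / 148.2 = 2.189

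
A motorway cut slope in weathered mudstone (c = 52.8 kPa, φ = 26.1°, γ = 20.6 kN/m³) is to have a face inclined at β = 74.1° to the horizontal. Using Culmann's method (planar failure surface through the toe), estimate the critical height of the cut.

H_c = 26.76 m

Culmann's analysis gives the critical failure plane at α_cr = (β + φ)/2 = (74.1 + 26.1)/2 = 50.1°, and the critical height
H_c = (4c/γ) · sinβ cosφ / [1 − cos(β − φ)]
    = (4·52.8/20.6) · sin74.1°·cos26.1° / [1 − cos(48.0°)]
    = 10.252 · 0.9617·0.8980 / [1 − 0.6691]
    = 10.252 · 0.8637 / 0.3309
    = 26.76 m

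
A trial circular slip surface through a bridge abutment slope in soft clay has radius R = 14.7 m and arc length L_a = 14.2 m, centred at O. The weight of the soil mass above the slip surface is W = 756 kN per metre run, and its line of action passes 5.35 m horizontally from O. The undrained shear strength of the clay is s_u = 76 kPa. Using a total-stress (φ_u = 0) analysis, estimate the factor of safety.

FS = 3.92

Taking moments about the centre O, the resisting moment is provided by the undrained shear strength acting along the arc:
M_R = s_u·L_a·R = 76·14.20·14.7 = 15864.2 kN·m/m
M_D = W·d = 756·5.35 = 4044.6 kN·m/m
FS = M_R / M_D = 15864.2 / 4044.6 = 3.922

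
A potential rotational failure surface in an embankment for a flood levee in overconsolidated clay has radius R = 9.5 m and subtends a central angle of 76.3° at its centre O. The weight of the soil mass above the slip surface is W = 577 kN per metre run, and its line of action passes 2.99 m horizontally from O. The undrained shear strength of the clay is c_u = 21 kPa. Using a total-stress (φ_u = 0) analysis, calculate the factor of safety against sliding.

Taking moments about the centre O, the resisting moment is provided by the undrained shear strength acting along the arc:
Arc length L_a = R·θ = 9.5·(76.3°·π/180) = 9.5·1.3317 = 12.65 m
M_R = c_u·L_a·R = 21·12.65·9.5 = 2523.9 kN·m/m
M_D = W·d = 577·2.99 = 1725.2 kN·m/m
FS = M_R / M_D = 2523.9 / 1725.2 = 1.463

FS = 1.46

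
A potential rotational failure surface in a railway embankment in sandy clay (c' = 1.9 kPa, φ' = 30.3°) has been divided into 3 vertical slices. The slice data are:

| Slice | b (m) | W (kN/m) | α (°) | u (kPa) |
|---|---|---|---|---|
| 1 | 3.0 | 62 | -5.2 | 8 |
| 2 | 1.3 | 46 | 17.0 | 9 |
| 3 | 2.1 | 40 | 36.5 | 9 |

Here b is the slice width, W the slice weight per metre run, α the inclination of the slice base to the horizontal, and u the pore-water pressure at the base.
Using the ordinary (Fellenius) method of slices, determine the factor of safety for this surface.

Ordinary method of slices: FS = Σ[c'·Δl_i + (W_i cosα_i − u_i·Δl_i)·tanφ'] / Σ W_i sinα_i, with Δl_i = b_i / cosα_i.
Slice 1: Δl = 3.0/cos(-5.2°) = 3.012 m; N'_1 = 62·cos(-5.2°) − 8·3.012 = 37.6; c'Δl = 5.72; W sinα = -5.6
Slice 2: Δl = 1.3/cos17.0° = 1.359 m; N'_2 = 46·cos17.0° − 9·1.359 = 31.8; c'Δl = 2.58; W sinα = 13.4
Slice 3: Δl = 2.1/cos36.5° = 2.612 m; N'_3 = 40·cos36.5° − 9·2.612 = 8.6; c'Δl = 4.96; W sinα = 23.8
Σc'Δl = 13.3 kN/m; ΣN' = 78.0 kN/m; ΣW sinα = 31.6 kN/m
Resisting = 13.3 + 78.0·tan30.3° = 13.3 + 45.6 = 58.9 kN/m
FS = 58.9 / 31.6 = 1.862

FS = 1.86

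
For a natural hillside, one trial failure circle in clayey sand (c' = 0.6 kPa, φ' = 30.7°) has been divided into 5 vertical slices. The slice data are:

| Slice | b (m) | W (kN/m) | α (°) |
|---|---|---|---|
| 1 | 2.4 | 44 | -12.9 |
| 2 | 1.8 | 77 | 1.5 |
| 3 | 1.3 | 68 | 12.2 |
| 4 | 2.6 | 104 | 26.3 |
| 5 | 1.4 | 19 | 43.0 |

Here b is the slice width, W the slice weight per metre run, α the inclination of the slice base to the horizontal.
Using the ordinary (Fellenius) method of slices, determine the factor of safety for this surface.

FS = 2.75

Ordinary method of slices: FS = Σ[c'·Δl_i + (W_i cosα_i)·tanφ'] / Σ W_i sinα_i, with Δl_i = b_i / cosα_i.
Slice 1: Δl = 2.4/cos(-12.9°) = 2.462 m; N'_1 = 44·cos(-12.9°) = 42.9; c'Δl = 1.48; W sinα = -9.8
Slice 2: Δl = 1.8/cos1.5° = 1.801 m; N'_2 = 77·cos1.5° = 77.0; c'Δl = 1.08; W sinα = 2.0
Slice 3: Δl = 1.3/cos12.2° = 1.330 m; N'_3 = 68·cos12.2° = 66.5; c'Δl = 0.80; W sinα = 14.4
Slice 4: Δl = 2.6/cos26.3° = 2.900 m; N'_4 = 104·cos26.3° = 93.2; c'Δl = 1.74; W sinα = 46.1
Slice 5: Δl = 1.4/cos43.0° = 1.914 m; N'_5 = 19·cos43.0° = 13.9; c'Δl = 1.15; W sinα = 13.0
Σc'Δl = 6.2 kN/m; ΣN' = 293.5 kN/m; ΣW sinα = 65.6 kN/m
Resisting = 6.2 + 293.5·tan30.7° = 6.2 + 174.2 = 180.5 kN/m
FS = 180.5 / 65.6 = 2.751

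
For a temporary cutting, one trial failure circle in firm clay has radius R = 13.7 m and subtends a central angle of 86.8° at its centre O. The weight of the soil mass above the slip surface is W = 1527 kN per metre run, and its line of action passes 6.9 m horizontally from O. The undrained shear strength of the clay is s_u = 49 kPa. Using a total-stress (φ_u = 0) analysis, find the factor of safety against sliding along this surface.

FS = 1.32

Taking moments about the centre O, the resisting moment is provided by the undrained shear strength acting along the arc:
Arc length L_a = R·θ = 13.7·(86.8°·π/180) = 13.7·1.5149 = 20.75 m
M_R = s_u·L_a·R = 49·20.75·13.7 = 13932.7 kN·m/m
M_D = W·d = 1527·6.9 = 10536.3 kN·m/m
FS = M_R / M_D = 13932.7 / 10536.3 = 1.322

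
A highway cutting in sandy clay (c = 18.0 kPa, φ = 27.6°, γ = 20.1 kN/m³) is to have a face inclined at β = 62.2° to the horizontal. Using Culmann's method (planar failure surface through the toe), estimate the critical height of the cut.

Culmann's analysis gives the critical failure plane at α_cr = (β + φ)/2 = (62.2 + 27.6)/2 = 44.9°, and the critical height
H_c = (4c/γ) · sinβ cosφ / [1 − cos(β − φ)]
    = (4·18.0/20.1) · sin62.2°·cos27.6° / [1 − cos(34.6°)]
    = 3.582 · 0.8846·0.8862 / [1 − 0.8231]
    = 3.582 · 0.7839 / 0.1769
    = 15.88 m

H_c = 15.88 m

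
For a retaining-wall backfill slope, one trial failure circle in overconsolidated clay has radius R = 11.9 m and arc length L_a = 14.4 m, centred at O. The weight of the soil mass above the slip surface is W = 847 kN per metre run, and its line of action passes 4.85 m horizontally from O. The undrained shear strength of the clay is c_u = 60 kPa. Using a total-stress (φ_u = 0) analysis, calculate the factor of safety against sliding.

Taking moments about the centre O, the resisting moment is provided by the undrained shear strength acting along the arc:
M_R = c_u·L_a·R = 60·14.40·11.9 = 10281.6 kN·m/m
M_D = W·d = 847·4.85 = 4107.9 kN·m/m
FS = M_R / M_D = 10281.6 / 4107.9 = 2.503

FS = 2.50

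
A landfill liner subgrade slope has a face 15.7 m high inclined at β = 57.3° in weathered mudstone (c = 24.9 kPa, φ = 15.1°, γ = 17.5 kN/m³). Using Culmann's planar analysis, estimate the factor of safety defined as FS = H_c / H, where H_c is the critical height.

H_c = (4c/γ) · sinβ cosφ / [1 − cos(β − φ)]
    = (4·24.9/17.5) · sin57.3°·cos15.1° / [1 − cos42.2°]
    = 5.691 · 0.8125 / 0.2592 = 17.84 m
FS = H_c / H = 17.84 / 15.7 = 1.136

FS = 1.14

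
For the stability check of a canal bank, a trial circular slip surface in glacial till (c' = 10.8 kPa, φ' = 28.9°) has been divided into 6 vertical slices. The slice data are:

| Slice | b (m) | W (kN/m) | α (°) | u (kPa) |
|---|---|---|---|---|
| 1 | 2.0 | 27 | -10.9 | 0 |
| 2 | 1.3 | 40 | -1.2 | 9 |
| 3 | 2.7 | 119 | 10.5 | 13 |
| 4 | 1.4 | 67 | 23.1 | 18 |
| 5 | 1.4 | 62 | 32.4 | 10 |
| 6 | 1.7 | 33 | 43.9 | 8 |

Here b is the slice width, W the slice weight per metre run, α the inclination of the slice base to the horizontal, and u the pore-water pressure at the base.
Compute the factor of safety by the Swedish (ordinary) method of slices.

FS = 2.47

Ordinary method of slices: FS = Σ[c'·Δl_i + (W_i cosα_i − u_i·Δl_i)·tanφ'] / Σ W_i sinα_i, with Δl_i = b_i / cosα_i.
Slice 1: Δl = 2.0/cos(-10.9°) = 2.037 m; N'_1 = 27·cos(-10.9°) − 0·2.037 = 26.5; c'Δl = 22.00; W sinα = -5.1
Slice 2: Δl = 1.3/cos(-1.2°) = 1.300 m; N'_2 = 40·cos(-1.2°) − 9·1.300 = 28.3; c'Δl = 14.04; W sinα = -0.8
Slice 3: Δl = 2.7/cos10.5° = 2.746 m; N'_3 = 119·cos10.5° − 13·2.746 = 81.3; c'Δl = 29.66; W sinα = 21.7
Slice 4: Δl = 1.4/cos23.1° = 1.522 m; N'_4 = 67·cos23.1° − 18·1.522 = 34.2; c'Δl = 16.44; W sinα = 26.3
Slice 5: Δl = 1.4/cos32.4° = 1.658 m; N'_5 = 62·cos32.4° − 10·1.658 = 35.8; c'Δl = 17.91; W sinα = 33.2
Slice 6: Δl = 1.7/cos43.9° = 2.359 m; N'_6 = 33·cos43.9° − 8·2.359 = 4.9; c'Δl = 25.48; W sinα = 22.9
Σc'Δl = 125.5 kN/m; ΣN' = 211.0 kN/m; ΣW sinα = 98.1 kN/m
Resisting = 125.5 + 211.0·tan28.9° = 125.5 + 116.5 = 242.0 kN/m
FS = 242.0 / 98.1 = 2.466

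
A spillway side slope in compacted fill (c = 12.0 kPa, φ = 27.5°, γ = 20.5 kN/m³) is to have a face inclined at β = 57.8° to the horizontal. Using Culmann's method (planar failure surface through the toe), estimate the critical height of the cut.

H_c = 12.87 m

Culmann's analysis gives the critical failure plane at α_cr = (β + φ)/2 = (57.8 + 27.5)/2 = 42.6°, and the critical height
H_c = (4c/γ) · sinβ cosφ / [1 − cos(β − φ)]
    = (4·12.0/20.5) · sin57.8°·cos27.5° / [1 − cos(30.3°)]
    = 2.341 · 0.8462·0.8870 / [1 − 0.8634]
    = 2.341 · 0.7506 / 0.1366
    = 12.87 m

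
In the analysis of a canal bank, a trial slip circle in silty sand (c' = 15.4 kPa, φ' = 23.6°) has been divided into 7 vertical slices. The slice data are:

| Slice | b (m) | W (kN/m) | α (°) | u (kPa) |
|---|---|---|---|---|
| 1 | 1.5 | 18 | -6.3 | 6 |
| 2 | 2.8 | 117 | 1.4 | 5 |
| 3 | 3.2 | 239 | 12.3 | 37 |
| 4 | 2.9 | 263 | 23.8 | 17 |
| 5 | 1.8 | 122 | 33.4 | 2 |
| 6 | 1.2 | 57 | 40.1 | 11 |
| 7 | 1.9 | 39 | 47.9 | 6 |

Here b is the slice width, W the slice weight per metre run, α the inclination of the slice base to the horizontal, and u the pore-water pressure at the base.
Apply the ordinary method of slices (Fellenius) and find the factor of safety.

FS = 1.73

Ordinary method of slices: FS = Σ[c'·Δl_i + (W_i cosα_i − u_i·Δl_i)·tanφ'] / Σ W_i sinα_i, with Δl_i = b_i / cosα_i.
Slice 1: Δl = 1.5/cos(-6.3°) = 1.509 m; N'_1 = 18·cos(-6.3°) − 6·1.509 = 8.8; c'Δl = 23.24; W sinα = -2.0
Slice 2: Δl = 2.8/cos1.4° = 2.801 m; N'_2 = 117·cos1.4° − 5·2.801 = 103.0; c'Δl = 43.13; W sinα = 2.9
Slice 3: Δl = 3.2/cos12.3° = 3.275 m; N'_3 = 239·cos12.3° − 37·3.275 = 112.3; c'Δl = 50.44; W sinα = 50.9
Slice 4: Δl = 2.9/cos23.8° = 3.170 m; N'_4 = 263·cos23.8° − 17·3.170 = 186.8; c'Δl = 48.81; W sinα = 106.1
Slice 5: Δl = 1.8/cos33.4° = 2.156 m; N'_5 = 122·cos33.4° − 2·2.156 = 97.5; c'Δl = 33.20; W sinα = 67.2
Slice 6: Δl = 1.2/cos40.1° = 1.569 m; N'_6 = 57·cos40.1° − 11·1.569 = 26.3; c'Δl = 24.16; W sinα = 36.7
Slice 7: Δl = 1.9/cos47.9° = 2.834 m; N'_7 = 39·cos47.9° − 6·2.834 = 9.1; c'Δl = 43.64; W sinα = 28.9
Σc'Δl = 266.6 kN/m; ΣN' = 543.9 kN/m; ΣW sinα = 290.7 kN/m
Resisting = 266.6 + 543.9·tan23.6° = 266.6 + 237.6 = 504.3 kN/m
FS = 504.3 / 290.7 = 1.734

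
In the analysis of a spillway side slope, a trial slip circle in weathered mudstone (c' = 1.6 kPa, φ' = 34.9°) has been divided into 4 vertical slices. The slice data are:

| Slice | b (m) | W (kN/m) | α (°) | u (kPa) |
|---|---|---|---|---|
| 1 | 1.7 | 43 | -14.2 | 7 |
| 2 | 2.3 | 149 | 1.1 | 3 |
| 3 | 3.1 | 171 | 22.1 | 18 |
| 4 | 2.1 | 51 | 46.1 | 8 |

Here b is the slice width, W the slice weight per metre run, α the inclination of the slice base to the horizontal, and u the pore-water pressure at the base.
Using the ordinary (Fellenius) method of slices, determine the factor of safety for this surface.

Ordinary method of slices: FS = Σ[c'·Δl_i + (W_i cosα_i − u_i·Δl_i)·tanφ'] / Σ W_i sinα_i, with Δl_i = b_i / cosα_i.
Slice 1: Δl = 1.7/cos(-14.2°) = 1.754 m; N'_1 = 43·cos(-14.2°) − 7·1.754 = 29.4; c'Δl = 2.81; W sinα = -10.5
Slice 2: Δl = 2.3/cos1.1° = 2.300 m; N'_2 = 149·cos1.1° − 3·2.300 = 142.1; c'Δl = 3.68; W sinα = 2.9
Slice 3: Δl = 3.1/cos22.1° = 3.346 m; N'_3 = 171·cos22.1° − 18·3.346 = 98.2; c'Δl = 5.35; W sinα = 64.3
Slice 4: Δl = 2.1/cos46.1° = 3.029 m; N'_4 = 51·cos46.1° − 8·3.029 = 11.1; c'Δl = 4.85; W sinα = 36.7
Σc'Δl = 16.7 kN/m; ΣN' = 280.8 kN/m; ΣW sinα = 93.4 kN/m
Resisting = 16.7 + 280.8·tan34.9° = 16.7 + 195.9 = 212.6 kN/m
FS = 212.6 / 93.4 = 2.276

FS = 2.28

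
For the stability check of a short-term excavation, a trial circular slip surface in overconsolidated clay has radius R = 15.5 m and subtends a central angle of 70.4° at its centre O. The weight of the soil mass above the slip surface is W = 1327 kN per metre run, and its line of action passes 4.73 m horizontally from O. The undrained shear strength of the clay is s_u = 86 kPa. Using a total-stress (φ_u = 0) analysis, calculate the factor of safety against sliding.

Taking moments about the centre O, the resisting moment is provided by the undrained shear strength acting along the arc:
Arc length L_a = R·θ = 15.5·(70.4°·π/180) = 15.5·1.2287 = 19.05 m
M_R = s_u·L_a·R = 86·19.05·15.5 = 25387.0 kN·m/m
M_D = W·d = 1327·4.73 = 6276.7 kN·m/m
FS = M_R / M_D = 25387.0 / 6276.7 = 4.045

FS = 4.04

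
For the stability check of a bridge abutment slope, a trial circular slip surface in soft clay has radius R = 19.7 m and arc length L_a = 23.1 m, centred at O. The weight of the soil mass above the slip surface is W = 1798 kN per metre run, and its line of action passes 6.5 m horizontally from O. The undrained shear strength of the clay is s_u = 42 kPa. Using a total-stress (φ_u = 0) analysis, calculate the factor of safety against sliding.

Taking moments about the centre O, the resisting moment is provided by the undrained shear strength acting along the arc:
M_R = s_u·L_a·R = 42·23.10·19.7 = 19112.9 kN·m/m
M_D = W·d = 1798·6.5 = 11687.0 kN·m/m
FS = M_R / M_D = 19112.9 / 11687.0 = 1.635

FS = 1.64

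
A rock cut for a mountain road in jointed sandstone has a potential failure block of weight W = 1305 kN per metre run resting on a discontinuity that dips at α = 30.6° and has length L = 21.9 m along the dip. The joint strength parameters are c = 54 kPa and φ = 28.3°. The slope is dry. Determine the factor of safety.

FS = 2.69

Resolving the block weight along and normal to the plane and applying the Mohr–Coulomb strength on the joint:
N' = W cosα = 1305·cos30.6° = 1123.3 kN/m
Driving force T = W sinα = 1305·sin30.6° = 664.3 kN/m
Resisting force R = c·L + N'·tanφ = 54·21.9 + 1123.3·tan28.3° = 1182.6 + 604.8 = 1787.4 kN/m
FS = R / T = 1787.4 / 664.3 = 2.691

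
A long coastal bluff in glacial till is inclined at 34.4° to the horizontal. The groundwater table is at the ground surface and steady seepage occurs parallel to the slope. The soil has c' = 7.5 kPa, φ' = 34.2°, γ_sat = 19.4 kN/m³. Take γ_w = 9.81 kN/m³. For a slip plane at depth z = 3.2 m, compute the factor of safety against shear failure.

FS = 0.75

With seepage parallel to the slope and the water table at the surface, the effective normal stress on the slip plane uses the buoyant unit weight γ' = γ_sat − γ_w while the driving shear stress uses γ_sat:
FS = [c' + γ' z cos²β tanφ'] / [γ_sat z sinβ cosβ]
γ' = 19.4 − 9.81 = 9.59 kN/m³
Numerator = 7.5 + 9.59·3.2·cos²34.4°·tan34.2° = 7.5 + 9.59·3.2·0.6808·0.6796 = 21.699 kPa
Denominator = 19.4·3.2·sin34.4°·cos34.4° = 19.4·3.2·0.5650·0.8251 = 28.939 kPa
FS = 21.699 / 28.939 = 0.750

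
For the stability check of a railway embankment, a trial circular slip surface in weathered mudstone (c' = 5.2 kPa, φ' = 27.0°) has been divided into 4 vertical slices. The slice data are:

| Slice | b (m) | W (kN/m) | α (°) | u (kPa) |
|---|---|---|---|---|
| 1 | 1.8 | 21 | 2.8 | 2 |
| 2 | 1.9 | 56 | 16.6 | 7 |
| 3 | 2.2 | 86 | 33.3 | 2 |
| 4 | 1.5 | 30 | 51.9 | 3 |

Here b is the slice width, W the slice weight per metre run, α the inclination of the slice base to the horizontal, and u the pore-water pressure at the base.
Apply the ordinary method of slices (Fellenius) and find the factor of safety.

FS = 1.31

Ordinary method of slices: FS = Σ[c'·Δl_i + (W_i cosα_i − u_i·Δl_i)·tanφ'] / Σ W_i sinα_i, with Δl_i = b_i / cosα_i.
Slice 1: Δl = 1.8/cos2.8° = 1.802 m; N'_1 = 21·cos2.8° − 2·1.802 = 17.4; c'Δl = 9.37; W sinα = 1.0
Slice 2: Δl = 1.9/cos16.6° = 1.983 m; N'_2 = 56·cos16.6° − 7·1.983 = 39.8; c'Δl = 10.31; W sinα = 16.0
Slice 3: Δl = 2.2/cos33.3° = 2.632 m; N'_3 = 86·cos33.3° − 2·2.632 = 66.6; c'Δl = 13.69; W sinα = 47.2
Slice 4: Δl = 1.5/cos51.9° = 2.431 m; N'_4 = 30·cos51.9° − 3·2.431 = 11.2; c'Δl = 12.64; W sinα = 23.6
Σc'Δl = 46.0 kN/m; ΣN' = 135.0 kN/m; ΣW sinα = 87.8 kN/m
Resisting = 46.0 + 135.0·tan27.0° = 46.0 + 68.8 = 114.8 kN/m
FS = 114.8 / 87.8 = 1.307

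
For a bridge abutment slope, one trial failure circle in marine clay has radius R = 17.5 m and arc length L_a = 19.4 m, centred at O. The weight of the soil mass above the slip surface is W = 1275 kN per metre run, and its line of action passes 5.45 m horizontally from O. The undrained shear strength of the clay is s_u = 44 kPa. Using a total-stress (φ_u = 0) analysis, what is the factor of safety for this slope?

Taking moments about the centre O, the resisting moment is provided by the undrained shear strength acting along the arc:
M_R = s_u·L_a·R = 44·19.40·17.5 = 14938.0 kN·m/m
M_D = W·d = 1275·5.45 = 6948.8 kN·m/m
FS = M_R / M_D = 14938.0 / 6948.8 = 2.150

FS = 2.15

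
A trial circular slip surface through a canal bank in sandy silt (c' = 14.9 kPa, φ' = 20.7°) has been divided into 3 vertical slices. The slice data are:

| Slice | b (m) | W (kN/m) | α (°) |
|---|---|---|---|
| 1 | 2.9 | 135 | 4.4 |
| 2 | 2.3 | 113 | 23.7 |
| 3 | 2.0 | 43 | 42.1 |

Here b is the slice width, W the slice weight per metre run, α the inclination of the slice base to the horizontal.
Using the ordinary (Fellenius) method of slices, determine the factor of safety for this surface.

FS = 2.64

Ordinary method of slices: FS = Σ[c'·Δl_i + (W_i cosα_i)·tanφ'] / Σ W_i sinα_i, with Δl_i = b_i / cosα_i.
Slice 1: Δl = 2.9/cos4.4° = 2.909 m; N'_1 = 135·cos4.4° = 134.6; c'Δl = 43.34; W sinα = 10.4
Slice 2: Δl = 2.3/cos23.7° = 2.512 m; N'_2 = 113·cos23.7° = 103.5; c'Δl = 37.43; W sinα = 45.4
Slice 3: Δl = 2.0/cos42.1° = 2.696 m; N'_3 = 43·cos42.1° = 31.9; c'Δl = 40.16; W sinα = 28.8
Σc'Δl = 120.9 kN/m; ΣN' = 270.0 kN/m; ΣW sinα = 84.6 kN/m
Resisting = 120.9 + 270.0·tan20.7° = 120.9 + 102.0 = 222.9 kN/m
FS = 222.9 / 84.6 = 2.635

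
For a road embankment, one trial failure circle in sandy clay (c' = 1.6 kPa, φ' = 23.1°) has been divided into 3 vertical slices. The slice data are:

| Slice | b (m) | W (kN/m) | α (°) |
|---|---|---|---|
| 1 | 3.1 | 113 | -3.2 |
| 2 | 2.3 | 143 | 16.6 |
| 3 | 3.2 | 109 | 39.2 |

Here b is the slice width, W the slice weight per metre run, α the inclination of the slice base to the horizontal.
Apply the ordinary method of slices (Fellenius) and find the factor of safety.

Ordinary method of slices: FS = Σ[c'·Δl_i + (W_i cosα_i)·tanφ'] / Σ W_i sinα_i, with Δl_i = b_i / cosα_i.
Slice 1: Δl = 3.1/cos(-3.2°) = 3.105 m; N'_1 = 113·cos(-3.2°) = 112.8; c'Δl = 4.97; W sinα = -6.3
Slice 2: Δl = 2.3/cos16.6° = 2.400 m; N'_2 = 143·cos16.6° = 137.0; c'Δl = 3.84; W sinα = 40.9
Slice 3: Δl = 3.2/cos39.2° = 4.129 m; N'_3 = 109·cos39.2° = 84.5; c'Δl = 6.61; W sinα = 68.9
Σc'Δl = 15.4 kN/m; ΣN' = 334.3 kN/m; ΣW sinα = 103.4 kN/m
Resisting = 15.4 + 334.3·tan23.1° = 15.4 + 142.6 = 158.0 kN/m
FS = 158.0 / 103.4 = 1.528

FS = 1.53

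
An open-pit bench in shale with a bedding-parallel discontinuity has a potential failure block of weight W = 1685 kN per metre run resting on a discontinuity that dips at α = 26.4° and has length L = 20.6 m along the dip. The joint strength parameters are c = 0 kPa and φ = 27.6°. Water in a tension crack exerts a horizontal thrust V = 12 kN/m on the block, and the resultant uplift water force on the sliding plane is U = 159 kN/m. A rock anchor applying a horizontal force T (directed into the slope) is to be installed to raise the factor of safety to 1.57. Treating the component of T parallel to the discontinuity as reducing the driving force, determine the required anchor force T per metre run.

Resolving forces along and normal to the sliding plane, with the horizontal anchor force T adding T·sinα to the effective normal force and T·cosα acting up the plane against the driving force:
FS = [cL + (W cosα − U − V sinα + T sinα) tanφ] / [W sinα + V cosα − T cosα]
Without the anchor: N' = 1344.9 kN/m, driving T_d = 760.0 kN/m, resisting R = 0·20.6 + 1344.9·tan27.6° = 703.1 kN/m, FS = 0.93.
Setting FS = 1.57 and solving for T:
1.57·(760.0 − T cos26.4°) = 703.1 + T sin26.4°·tan27.6°
T·(sin26.4°·tan27.6° + 1.57·cos26.4°) = 1.57·760.0 − 703.1
T·(0.4446·0.5228 + 1.57·0.8957) = 1193.1 − 703.1 = 490.0
T·1.6387 = 490.0
T = 299.0 kN/m

T = 299 kN/m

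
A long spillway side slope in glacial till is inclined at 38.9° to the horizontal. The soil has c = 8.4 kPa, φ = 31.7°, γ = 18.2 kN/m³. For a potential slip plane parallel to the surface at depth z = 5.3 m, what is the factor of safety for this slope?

For an infinite slope with a slip plane parallel to the surface (no pore pressure): FS = [c + γz cos²β tanφ] / [γz sinβ cosβ].
γz = 18.2·5.3 = 96.46 kN/m²
Numerator = 8.4 + 96.46·cos²38.9°·tan31.7° = 8.4 + 96.46·0.6057·0.6176 = 44.482 kPa
Denominator = 96.46·sin38.9°·cos38.9° = 96.46·0.6280·0.7782 = 47.141 kPa
FS = 44.482 / 47.141 = 0.944

FS = 0.94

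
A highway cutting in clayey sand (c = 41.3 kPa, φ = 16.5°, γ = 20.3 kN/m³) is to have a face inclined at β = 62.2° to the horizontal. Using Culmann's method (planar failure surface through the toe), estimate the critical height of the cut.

Culmann's analysis gives the critical failure plane at α_cr = (β + φ)/2 = (62.2 + 16.5)/2 = 39.4°, and the critical height
H_c = (4c/γ) · sinβ cosφ / [1 − cos(β − φ)]
    = (4·41.3/20.3) · sin62.2°·cos16.5° / [1 − cos(45.7°)]
    = 8.138 · 0.8846·0.9588 / [1 − 0.6984]
    = 8.138 · 0.8482 / 0.3016
    = 22.89 m

H_c = 22.89 m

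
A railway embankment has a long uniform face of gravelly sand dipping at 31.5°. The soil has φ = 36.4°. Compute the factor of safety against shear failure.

FS = 1.20

For a dry cohesionless infinite slope the factor of safety is FS = tanφ / tanβ.
FS = tan36.4° / tan31.5° = 0.7373 / 0.6128 = 1.203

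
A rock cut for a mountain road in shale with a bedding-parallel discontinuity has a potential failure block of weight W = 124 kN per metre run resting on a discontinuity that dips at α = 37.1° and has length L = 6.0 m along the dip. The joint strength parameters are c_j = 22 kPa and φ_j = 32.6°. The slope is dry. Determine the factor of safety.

Resolving the block weight along and normal to the plane and applying the Mohr–Coulomb strength on the joint:
N' = W cosα = 124·cos37.1° = 98.9 kN/m
Driving force T = W sinα = 124·sin37.1° = 74.8 kN/m
Resisting force R = c_j·L + N'·tanφ_j = 22·6.0 + 98.9·tan32.6° = 132.0 + 63.2 = 195.2 kN/m
FS = R / T = 195.2 / 74.8 = 2.610

FS = 2.61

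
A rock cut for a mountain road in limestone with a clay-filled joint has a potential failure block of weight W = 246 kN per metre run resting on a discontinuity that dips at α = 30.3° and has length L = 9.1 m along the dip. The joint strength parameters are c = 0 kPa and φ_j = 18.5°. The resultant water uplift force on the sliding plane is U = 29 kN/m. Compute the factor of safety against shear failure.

Resolving the block weight along and normal to the plane and applying the Mohr–Coulomb strength on the joint:
N' = W cosα − U = 246·cos30.3° − 29 = 183.4 kN/m
Driving force T = W sinα = 246·sin30.3° = 124.1 kN/m
Resisting force R = c·L + N'·tanφ_j = 0·9.1 + 183.4·tan18.5° = 0.0 + 61.4 = 61.4 kN/m
FS = R / T = 61.4 / 124.1 = 0.494

FS = 0.49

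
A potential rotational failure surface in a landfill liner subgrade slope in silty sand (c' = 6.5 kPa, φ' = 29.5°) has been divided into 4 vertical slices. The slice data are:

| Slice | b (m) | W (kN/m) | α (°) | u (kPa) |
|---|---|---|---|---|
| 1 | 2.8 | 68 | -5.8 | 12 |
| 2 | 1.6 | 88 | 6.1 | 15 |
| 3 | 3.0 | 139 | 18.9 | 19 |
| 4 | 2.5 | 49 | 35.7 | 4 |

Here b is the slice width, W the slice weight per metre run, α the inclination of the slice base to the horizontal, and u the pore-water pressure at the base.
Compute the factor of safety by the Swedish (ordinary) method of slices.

FS = 2.37

Ordinary method of slices: FS = Σ[c'·Δl_i + (W_i cosα_i − u_i·Δl_i)·tanφ'] / Σ W_i sinα_i, with Δl_i = b_i / cosα_i.
Slice 1: Δl = 2.8/cos(-5.8°) = 2.814 m; N'_1 = 68·cos(-5.8°) − 12·2.814 = 33.9; c'Δl = 18.29; W sinα = -6.9
Slice 2: Δl = 1.6/cos6.1° = 1.609 m; N'_2 = 88·cos6.1° − 15·1.609 = 63.4; c'Δl = 10.46; W sinα = 9.4
Slice 3: Δl = 3.0/cos18.9° = 3.171 m; N'_3 = 139·cos18.9° − 19·3.171 = 71.3; c'Δl = 20.61; W sinα = 45.0
Slice 4: Δl = 2.5/cos35.7° = 3.079 m; N'_4 = 49·cos35.7° − 4·3.079 = 27.5; c'Δl = 20.01; W sinα = 28.6
Σc'Δl = 69.4 kN/m; ΣN' = 196.0 kN/m; ΣW sinα = 76.1 kN/m
Resisting = 69.4 + 196.0·tan29.5° = 69.4 + 110.9 = 180.3 kN/m
FS = 180.3 / 76.1 = 2.369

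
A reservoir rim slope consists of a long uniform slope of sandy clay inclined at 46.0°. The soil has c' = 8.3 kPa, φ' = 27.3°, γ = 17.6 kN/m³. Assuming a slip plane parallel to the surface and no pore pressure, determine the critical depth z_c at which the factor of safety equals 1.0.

Setting FS = 1.00 in FS = [c' + γz cos²β tanφ'] / [γz sinβ cosβ] and solving for z:
z = c' / [γ cosβ (FS·sinβ − cosβ·tanφ')]
  = 8.3 / [17.6·cos46.0°·(1.00·sin46.0° − cos46.0°·tan27.3°)]
  = 8.3 / [17.6·0.6947·(1.00·0.7193 − 0.6947·0.5161)]
  = 8.3 / 4.4111 = 1.882 m

z_c = 1.88 m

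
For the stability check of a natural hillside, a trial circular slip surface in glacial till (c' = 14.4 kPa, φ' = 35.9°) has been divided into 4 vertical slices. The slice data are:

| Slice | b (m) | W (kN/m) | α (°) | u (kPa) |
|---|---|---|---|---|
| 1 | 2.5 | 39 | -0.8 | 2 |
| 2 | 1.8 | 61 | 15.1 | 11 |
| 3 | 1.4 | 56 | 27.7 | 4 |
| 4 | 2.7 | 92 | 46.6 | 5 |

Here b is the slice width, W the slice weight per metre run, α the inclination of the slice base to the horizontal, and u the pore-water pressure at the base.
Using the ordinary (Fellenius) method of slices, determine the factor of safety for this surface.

Ordinary method of slices: FS = Σ[c'·Δl_i + (W_i cosα_i − u_i·Δl_i)·tanφ'] / Σ W_i sinα_i, with Δl_i = b_i / cosα_i.
Slice 1: Δl = 2.5/cos(-0.8°) = 2.500 m; N'_1 = 39·cos(-0.8°) − 2·2.500 = 34.0; c'Δl = 36.00; W sinα = -0.5
Slice 2: Δl = 1.8/cos15.1° = 1.864 m; N'_2 = 61·cos15.1° − 11·1.864 = 38.4; c'Δl = 26.85; W sinα = 15.9
Slice 3: Δl = 1.4/cos27.7° = 1.581 m; N'_3 = 56·cos27.7° − 4·1.581 = 43.3; c'Δl = 22.77; W sinα = 26.0
Slice 4: Δl = 2.7/cos46.6° = 3.930 m; N'_4 = 92·cos46.6° − 5·3.930 = 43.6; c'Δl = 56.59; W sinα = 66.8
Σc'Δl = 142.2 kN/m; ΣN' = 159.2 kN/m; ΣW sinα = 108.2 kN/m
Resisting = 142.2 + 159.2·tan35.9° = 142.2 + 115.2 = 257.5 kN/m
FS = 257.5 / 108.2 = 2.379

FS = 2.38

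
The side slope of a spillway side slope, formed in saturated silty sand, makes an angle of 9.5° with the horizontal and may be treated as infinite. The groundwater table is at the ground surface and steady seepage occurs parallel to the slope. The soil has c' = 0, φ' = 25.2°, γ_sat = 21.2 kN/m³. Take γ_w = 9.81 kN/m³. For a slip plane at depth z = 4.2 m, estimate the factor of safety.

FS = 1.51

With seepage parallel to the slope and the water table at the surface, the effective normal stress on the slip plane uses the buoyant unit weight γ' = γ_sat − γ_w while the driving shear stress uses γ_sat:
FS = [c' + γ' z cos²β tanφ'] / [γ_sat z sinβ cosβ]
(For c' = 0 this reduces to FS = (γ'/γ_sat)·tanφ'/tanβ.)
γ' = 21.2 − 9.81 = 11.39 kN/m³
Numerator = 0.0 + 11.39·4.2·cos²9.5°·tan25.2° = 0.0 + 11.39·4.2·0.9728·0.4706 = 21.898 kPa
Denominator = 21.2·4.2·sin9.5°·cos9.5° = 21.2·4.2·0.1650·0.9863 = 14.494 kPa
FS = 21.898 / 14.494 = 1.511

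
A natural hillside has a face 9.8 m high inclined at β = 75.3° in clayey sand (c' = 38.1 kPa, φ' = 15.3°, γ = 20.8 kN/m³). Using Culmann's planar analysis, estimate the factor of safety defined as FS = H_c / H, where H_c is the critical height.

FS = 1.40

H_c = (4c'/γ) · sinβ cosφ' / [1 − cos(β − φ')]
    = (4·38.1/20.8) · sin75.3°·cos15.3° / [1 − cos60.0°]
    = 7.327 · 0.9330 / 0.5000 = 13.67 m
FS = H_c / H = 13.67 / 9.8 = 1.395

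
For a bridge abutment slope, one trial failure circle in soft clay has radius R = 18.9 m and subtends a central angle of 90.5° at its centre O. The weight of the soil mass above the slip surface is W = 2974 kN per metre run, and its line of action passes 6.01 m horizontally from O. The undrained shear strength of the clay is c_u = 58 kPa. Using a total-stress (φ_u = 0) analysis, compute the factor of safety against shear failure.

Taking moments about the centre O, the resisting moment is provided by the undrained shear strength acting along the arc:
Arc length L_a = R·θ = 18.9·(90.5°·π/180) = 18.9·1.5795 = 29.85 m
M_R = c_u·L_a·R = 58·29.85·18.9 = 32724.8 kN·m/m
M_D = W·d = 2974·6.01 = 17873.7 kN·m/m
FS = M_R / M_D = 32724.8 / 17873.7 = 1.831

FS = 1.83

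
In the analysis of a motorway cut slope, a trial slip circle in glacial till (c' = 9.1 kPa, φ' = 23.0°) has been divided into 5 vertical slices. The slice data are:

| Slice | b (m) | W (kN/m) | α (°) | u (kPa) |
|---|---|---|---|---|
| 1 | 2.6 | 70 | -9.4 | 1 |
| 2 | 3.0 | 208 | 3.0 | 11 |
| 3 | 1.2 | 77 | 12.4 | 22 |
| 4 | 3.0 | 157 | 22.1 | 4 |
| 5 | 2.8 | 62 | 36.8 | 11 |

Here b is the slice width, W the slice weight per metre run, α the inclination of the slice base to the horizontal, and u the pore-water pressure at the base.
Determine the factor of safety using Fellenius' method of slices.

FS = 2.74

Ordinary method of slices: FS = Σ[c'·Δl_i + (W_i cosα_i − u_i·Δl_i)·tanφ'] / Σ W_i sinα_i, with Δl_i = b_i / cosα_i.
Slice 1: Δl = 2.6/cos(-9.4°) = 2.635 m; N'_1 = 70·cos(-9.4°) − 1·2.635 = 66.4; c'Δl = 23.98; W sinα = -11.4
Slice 2: Δl = 3.0/cos3.0° = 3.004 m; N'_2 = 208·cos3.0° − 11·3.004 = 174.7; c'Δl = 27.34; W sinα = 10.9
Slice 3: Δl = 1.2/cos12.4° = 1.229 m; N'_3 = 77·cos12.4° − 22·1.229 = 48.2; c'Δl = 11.18; W sinα = 16.5
Slice 4: Δl = 3.0/cos22.1° = 3.238 m; N'_4 = 157·cos22.1° − 4·3.238 = 132.5; c'Δl = 29.46; W sinα = 59.1
Slice 5: Δl = 2.8/cos36.8° = 3.497 m; N'_5 = 62·cos36.8° − 11·3.497 = 11.2; c'Δl = 31.82; W sinα = 37.1
Σc'Δl = 123.8 kN/m; ΣN' = 433.0 kN/m; ΣW sinα = 112.2 kN/m
Resisting = 123.8 + 433.0·tan23.0° = 123.8 + 183.8 = 307.6 kN/m
FS = 307.6 / 112.2 = 2.741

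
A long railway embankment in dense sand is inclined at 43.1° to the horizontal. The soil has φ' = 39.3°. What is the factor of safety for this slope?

For a dry cohesionless infinite slope the factor of safety is FS = tanφ' / tanβ.
FS = tan39.3° / tan43.1° = 0.8185 / 0.9358 = 0.875

FS = 0.87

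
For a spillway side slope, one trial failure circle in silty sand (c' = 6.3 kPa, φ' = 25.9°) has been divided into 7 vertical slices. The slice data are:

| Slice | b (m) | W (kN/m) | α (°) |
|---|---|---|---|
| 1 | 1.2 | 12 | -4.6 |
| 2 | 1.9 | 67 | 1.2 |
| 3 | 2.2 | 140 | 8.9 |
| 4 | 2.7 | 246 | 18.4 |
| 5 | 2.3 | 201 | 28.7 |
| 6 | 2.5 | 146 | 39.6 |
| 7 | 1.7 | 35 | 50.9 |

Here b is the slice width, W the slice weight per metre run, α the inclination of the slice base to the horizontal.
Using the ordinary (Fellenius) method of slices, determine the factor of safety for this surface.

FS = 1.50

Ordinary method of slices: FS = Σ[c'·Δl_i + (W_i cosα_i)·tanφ'] / Σ W_i sinα_i, with Δl_i = b_i / cosα_i.
Slice 1: Δl = 1.2/cos(-4.6°) = 1.204 m; N'_1 = 12·cos(-4.6°) = 12.0; c'Δl = 7.58; W sinα = -1.0
Slice 2: Δl = 1.9/cos1.2° = 1.900 m; N'_2 = 67·cos1.2° = 67.0; c'Δl = 11.97; W sinα = 1.4
Slice 3: Δl = 2.2/cos8.9° = 2.227 m; N'_3 = 140·cos8.9° = 138.3; c'Δl = 14.03; W sinα = 21.7
Slice 4: Δl = 2.7/cos18.4° = 2.845 m; N'_4 = 246·cos18.4° = 233.4; c'Δl = 17.93; W sinα = 77.6
Slice 5: Δl = 2.3/cos28.7° = 2.622 m; N'_5 = 201·cos28.7° = 176.3; c'Δl = 16.52; W sinα = 96.5
Slice 6: Δl = 2.5/cos39.6° = 3.245 m; N'_6 = 146·cos39.6° = 112.5; c'Δl = 20.44; W sinα = 93.1
Slice 7: Δl = 1.7/cos50.9° = 2.696 m; N'_7 = 35·cos50.9° = 22.1; c'Δl = 16.98; W sinα = 27.2
Σc'Δl = 105.5 kN/m; ΣN' = 761.6 kN/m; ΣW sinα = 316.5 kN/m
Resisting = 105.5 + 761.6·tan25.9° = 105.5 + 369.8 = 475.2 kN/m
FS = 475.2 / 316.5 = 1.502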